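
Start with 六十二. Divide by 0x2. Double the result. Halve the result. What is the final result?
Convert 六十二 (Chinese numeral) → 6×10 + 2 = 62 (decimal)
Start: 62
Convert 0x2 (hexadecimal) → 2 (decimal)
62 ÷ 2 = 31
31 × 2 = 62
62 ÷ 2 = 31
31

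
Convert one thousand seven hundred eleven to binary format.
Convert one thousand seven hundred eleven (English words) → 1×1000 + 7×100 + 11 = 1711 (decimal)
Convert 1711 (decimal) → 1711 = 1024 + 512 + 128 + 32 + 8 + 4 + 2 + 1 → 0b11010101111 (binary)
0b11010101111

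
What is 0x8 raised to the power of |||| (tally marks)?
Convert 0x8 (hexadecimal) → 8 (decimal)
Convert |||| (tally marks) → 4 (decimal)
Compute 8 ^ 4 = 4096
4096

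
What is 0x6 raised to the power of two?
Convert 0x6 (hexadecimal) → 6 (decimal)
Convert two (English words) → 2 (decimal)
Compute 6 ^ 2 = 36
36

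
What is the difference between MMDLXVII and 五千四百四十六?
Convert MMDLXVII (Roman numeral) → 1000 + 1000 + 500 + 50 + 10 + 5 + 1 + 1 = 2567 (decimal)
Convert 五千四百四十六 (Chinese numeral) → 5×1000 + 4×100 + 4×10 + 6 = 5446 (decimal)
Difference: |2567 - 5446| = 2879
2879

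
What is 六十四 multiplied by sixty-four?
Convert 六十四 (Chinese numeral) → 6×10 + 4 = 64 (decimal)
Convert sixty-four (English words) → 64 (decimal)
Compute 64 × 64 = 4096
4096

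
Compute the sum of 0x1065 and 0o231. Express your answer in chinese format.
Convert 0x1065 (hexadecimal) → 1×4096 + 6×16 + 5 = 4197 (decimal)
Convert 0o231 (octal) → 2×64 + 3×8 + 1 = 153 (decimal)
Compute 4197 + 153 = 4350
Convert 4350 (decimal) → 4350 = 4×1000 + 3×100 + 5×10 → 四千三百五十 (Chinese numeral)
四千三百五十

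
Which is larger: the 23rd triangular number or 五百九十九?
Convert the 23rd triangular number (triangular index) → 23×24/2 = 276 (decimal)
Convert 五百九十九 (Chinese numeral) → 5×100 + 9×10 + 9 = 599 (decimal)
Compare 276 vs 599: larger = 599
599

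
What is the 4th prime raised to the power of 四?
Convert the 4th prime (prime index) → 7 (decimal)
Convert 四 (Chinese numeral) → 4 (decimal)
Compute 7 ^ 4 = 2401
2401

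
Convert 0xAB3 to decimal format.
Convert 0xAB3 (hexadecimal) → 10×256 + 11×16 + 3 = 2739 (decimal)
2739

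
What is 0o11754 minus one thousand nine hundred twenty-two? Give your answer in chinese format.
Convert 0o11754 (octal) → 1×4096 + 1×512 + 7×64 + 5×8 + 4 = 5100 (decimal)
Convert one thousand nine hundred twenty-two (English words) → 1×1000 + 9×100 + 22 = 1922 (decimal)
Compute 5100 - 1922 = 3178
Convert 3178 (decimal) → 3178 = 3×1000 + 1×100 + 7×10 + 8 → 三千一百七十八 (Chinese numeral)
三千一百七十八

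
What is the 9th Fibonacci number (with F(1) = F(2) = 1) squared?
The 9th Fibonacci number (with F(1) = F(2) = 1): 1, 1, 2, 3, 5, 8, 13, 21, 34 → 34
Compute 34² = 34 × 34 = 1156
1156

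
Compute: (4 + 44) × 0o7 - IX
Convert 0o7 (octal) → 7 (decimal)
Convert IX (Roman numeral) → 9 (decimal)
Expression in decimal: (4 + 44) × 7 - 9
Parentheses first: 4 + 44 = 48
Multiply: 48 × 7 = 336
Subtract: 336 - 9 = 327
327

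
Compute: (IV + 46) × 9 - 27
Convert IV (Roman numeral) → 4 (decimal)
Expression in decimal: (4 + 46) × 9 - 27
Parentheses first: 4 + 46 = 50
Multiply: 50 × 9 = 450
Subtract: 450 - 27 = 423
423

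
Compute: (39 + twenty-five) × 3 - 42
Convert twenty-five (English words) → 25 (decimal)
Expression in decimal: (39 + 25) × 3 - 42
Parentheses first: 39 + 25 = 64
Multiply: 64 × 3 = 192
Subtract: 192 - 42 = 150
150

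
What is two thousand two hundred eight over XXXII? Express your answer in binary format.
Convert two thousand two hundred eight (English words) → 2×1000 + 2×100 + 8 = 2208 (decimal)
Convert XXXII (Roman numeral) → 10 + 10 + 10 + 1 + 1 = 32 (decimal)
Compute 2208 ÷ 32 = 69
Convert 69 (decimal) → 69 = 64 + 4 + 1 → 0b1000101 (binary)
0b1000101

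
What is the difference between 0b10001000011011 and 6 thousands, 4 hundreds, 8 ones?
Convert 0b10001000011011 (binary) → 8192 + 512 + 16 + 8 + 2 + 1 = 8731 (decimal)
Convert 6 thousands, 4 hundreds, 8 ones (place-value notation) → 6×1000 + 4×100 + 8 = 6408 (decimal)
Difference: |8731 - 6408| = 2323
2323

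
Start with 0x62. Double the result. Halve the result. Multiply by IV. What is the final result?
Convert 0x62 (hexadecimal) → 6×16 + 2 = 98 (decimal)
Start: 98
98 × 2 = 196
196 ÷ 2 = 98
Convert IV (Roman numeral) → 4 (decimal)
98 × 4 = 392
392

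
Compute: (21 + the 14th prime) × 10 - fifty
Convert the 14th prime (prime index) → 43 (decimal)
Convert fifty (English words) → 50 (decimal)
Expression in decimal: (21 + 43) × 10 - 50
Parentheses first: 21 + 43 = 64
Multiply: 64 × 10 = 640
Subtract: 640 - 50 = 590
590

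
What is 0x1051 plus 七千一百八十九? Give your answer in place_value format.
Convert 0x1051 (hexadecimal) → 1×4096 + 5×16 + 1 = 4177 (decimal)
Convert 七千一百八十九 (Chinese numeral) → 7×1000 + 1×100 + 8×10 + 9 = 7189 (decimal)
Compute 4177 + 7189 = 11366
Convert 11366 (decimal) → 11366 = 11×1000 + 3×100 + 6×10 + 6 → 11 thousands, 3 hundreds, 6 tens, 6 ones (place-value notation)
11 thousands, 3 hundreds, 6 tens, 6 ones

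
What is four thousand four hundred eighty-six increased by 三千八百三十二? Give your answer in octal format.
Convert four thousand four hundred eighty-six (English words) → 4×1000 + 4×100 + 86 = 4486 (decimal)
Convert 三千八百三十二 (Chinese numeral) → 3×1000 + 8×100 + 3×10 + 2 = 3832 (decimal)
Compute 4486 + 3832 = 8318
Convert 8318 (decimal) → 8318 = 2×4096 + 1×64 + 7×8 + 6 → 0o20176 (octal)
0o20176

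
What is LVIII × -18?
Convert LVIII (Roman numeral) → 50 + 5 + 1 + 1 + 1 = 58 (decimal)
Compute 58 × -18 = -1044
-1044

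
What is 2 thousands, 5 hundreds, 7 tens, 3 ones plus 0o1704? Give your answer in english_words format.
Convert 2 thousands, 5 hundreds, 7 tens, 3 ones (place-value notation) → 2×1000 + 5×100 + 7×10 + 3 = 2573 (decimal)
Convert 0o1704 (octal) → 1×512 + 7×64 + 4 = 964 (decimal)
Compute 2573 + 964 = 3537
Convert 3537 (decimal) → 3537 = 3×1000 + 5×100 + 37 → three thousand five hundred thirty-seven (English words)
three thousand five hundred thirty-seven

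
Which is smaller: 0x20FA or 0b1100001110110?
Convert 0x20FA (hexadecimal) → 2×4096 + 15×16 + 10 = 8442 (decimal)
Convert 0b1100001110110 (binary) → 4096 + 2048 + 64 + 32 + 16 + 4 + 2 = 6262 (decimal)
Compare 8442 vs 6262: smaller = 6262
6262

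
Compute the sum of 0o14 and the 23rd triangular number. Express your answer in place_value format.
Convert 0o14 (octal) → 1×8 + 4 = 12 (decimal)
Convert the 23rd triangular number (triangular index) → 23×24/2 = 276 (decimal)
Compute 12 + 276 = 288
Convert 288 (decimal) → 288 = 2×100 + 8×10 + 8 → 2 hundreds, 8 tens, 8 ones (place-value notation)
2 hundreds, 8 tens, 8 ones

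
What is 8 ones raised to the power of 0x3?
Convert 8 ones (place-value notation) → 8 (decimal)
Convert 0x3 (hexadecimal) → 3 (decimal)
Compute 8 ^ 3 = 512
512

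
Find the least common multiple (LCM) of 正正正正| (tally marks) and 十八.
Convert 正正正正| (tally marks) → 5 + 5 + 5 + 5 + 1 = 21 (decimal)
Convert 十八 (Chinese numeral) → 1×10 + 8 = 18 (decimal)
Compute lcm(21, 18) = 126
126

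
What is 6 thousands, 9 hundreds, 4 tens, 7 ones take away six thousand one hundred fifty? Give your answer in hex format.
Convert 6 thousands, 9 hundreds, 4 tens, 7 ones (place-value notation) → 6×1000 + 9×100 + 4×10 + 7 = 6947 (decimal)
Convert six thousand one hundred fifty (English words) → 6×1000 + 1×100 + 50 = 6150 (decimal)
Compute 6947 - 6150 = 797
Convert 797 (decimal) → 797 = 3×256 + 1×16 + 13 → 0x31D (hexadecimal)
0x31D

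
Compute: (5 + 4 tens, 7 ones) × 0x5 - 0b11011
Convert 4 tens, 7 ones (place-value notation) → 4×10 + 7 = 47 (decimal)
Convert 0x5 (hexadecimal) → 5 (decimal)
Convert 0b11011 (binary) → 16 + 8 + 2 + 1 = 27 (decimal)
Expression in decimal: (5 + 47) × 5 - 27
Parentheses first: 5 + 47 = 52
Multiply: 52 × 5 = 260
Subtract: 260 - 27 = 233
233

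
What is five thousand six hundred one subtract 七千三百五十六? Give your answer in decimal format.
Convert five thousand six hundred one (English words) → 5×1000 + 6×100 + 1 = 5601 (decimal)
Convert 七千三百五十六 (Chinese numeral) → 7×1000 + 3×100 + 5×10 + 6 = 7356 (decimal)
Compute 5601 - 7356 = -1755
-1755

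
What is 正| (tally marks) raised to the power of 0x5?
Convert 正| (tally marks) → 5 + 1 = 6 (decimal)
Convert 0x5 (hexadecimal) → 5 (decimal)
Compute 6 ^ 5 = 7776
7776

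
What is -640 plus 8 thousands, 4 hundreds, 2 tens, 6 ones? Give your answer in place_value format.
Convert 8 thousands, 4 hundreds, 2 tens, 6 ones (place-value notation) → 8×1000 + 4×100 + 2×10 + 6 = 8426 (decimal)
Compute -640 + 8426 = 7786
Convert 7786 (decimal) → 7786 = 7×1000 + 7×100 + 8×10 + 6 → 7 thousands, 7 hundreds, 8 tens, 6 ones (place-value notation)
7 thousands, 7 hundreds, 8 tens, 6 ones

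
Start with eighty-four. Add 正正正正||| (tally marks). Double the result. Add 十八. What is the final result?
Convert eighty-four (English words) → 84 (decimal)
Start: 84
Convert 正正正正||| (tally marks) → 5 + 5 + 5 + 5 + 3 = 23 (decimal)
84 + 23 = 107
107 × 2 = 214
Convert 十八 (Chinese numeral) → 1×10 + 8 = 18 (decimal)
214 + 18 = 232
232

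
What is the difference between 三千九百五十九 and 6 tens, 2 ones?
Convert 三千九百五十九 (Chinese numeral) → 3×1000 + 9×100 + 5×10 + 9 = 3959 (decimal)
Convert 6 tens, 2 ones (place-value notation) → 6×10 + 2 = 62 (decimal)
Difference: |3959 - 62| = 3897
3897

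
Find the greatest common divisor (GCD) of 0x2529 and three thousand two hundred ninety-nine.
Convert 0x2529 (hexadecimal) → 2×4096 + 5×256 + 2×16 + 9 = 9513 (decimal)
Convert three thousand two hundred ninety-nine (English words) → 3×1000 + 2×100 + 99 = 3299 (decimal)
Compute gcd(9513, 3299) = 1
1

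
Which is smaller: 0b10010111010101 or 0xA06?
Convert 0b10010111010101 (binary) → 8192 + 1024 + 256 + 128 + 64 + 16 + 4 + 1 = 9685 (decimal)
Convert 0xA06 (hexadecimal) → 10×256 + 6 = 2566 (decimal)
Compare 9685 vs 2566: smaller = 2566
2566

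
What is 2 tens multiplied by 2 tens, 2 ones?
Convert 2 tens (place-value notation) → 2×10 = 20 (decimal)
Convert 2 tens, 2 ones (place-value notation) → 2×10 + 2 = 22 (decimal)
Compute 20 × 22 = 440
440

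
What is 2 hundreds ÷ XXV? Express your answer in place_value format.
Convert 2 hundreds (place-value notation) → 2×100 = 200 (decimal)
Convert XXV (Roman numeral) → 10 + 10 + 5 = 25 (decimal)
Compute 200 ÷ 25 = 8
Convert 8 (decimal) → 8 ones (place-value notation)
8 ones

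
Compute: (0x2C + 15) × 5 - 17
Convert 0x2C (hexadecimal) → 2×16 + 12 = 44 (decimal)
Expression in decimal: (44 + 15) × 5 - 17
Parentheses first: 44 + 15 = 59
Multiply: 59 × 5 = 295
Subtract: 295 - 17 = 278
278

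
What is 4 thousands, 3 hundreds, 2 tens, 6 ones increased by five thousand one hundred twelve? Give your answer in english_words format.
Convert 4 thousands, 3 hundreds, 2 tens, 6 ones (place-value notation) → 4×1000 + 3×100 + 2×10 + 6 = 4326 (decimal)
Convert five thousand one hundred twelve (English words) → 5×1000 + 1×100 + 12 = 5112 (decimal)
Compute 4326 + 5112 = 9438
Convert 9438 (decimal) → 9438 = 9×1000 + 4×100 + 38 → nine thousand four hundred thirty-eight (English words)
nine thousand four hundred thirty-eight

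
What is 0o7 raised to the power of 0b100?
Convert 0o7 (octal) → 7 (decimal)
Convert 0b100 (binary) → 4 (decimal)
Compute 7 ^ 4 = 2401
2401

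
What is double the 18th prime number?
The 18th prime number = 61
Compute 61 × 2 = 122
122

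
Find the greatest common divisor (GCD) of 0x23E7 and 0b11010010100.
Convert 0x23E7 (hexadecimal) → 2×4096 + 3×256 + 14×16 + 7 = 9191 (decimal)
Convert 0b11010010100 (binary) → 1024 + 512 + 128 + 16 + 4 = 1684 (decimal)
Compute gcd(9191, 1684) = 1
1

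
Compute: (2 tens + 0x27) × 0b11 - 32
Convert 2 tens (place-value notation) → 2×10 = 20 (decimal)
Convert 0x27 (hexadecimal) → 2×16 + 7 = 39 (decimal)
Convert 0b11 (binary) → 2 + 1 = 3 (decimal)
Expression in decimal: (20 + 39) × 3 - 32
Parentheses first: 20 + 39 = 59
Multiply: 59 × 3 = 177
Subtract: 177 - 32 = 145
145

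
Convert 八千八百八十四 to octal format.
Convert 八千八百八十四 (Chinese numeral) → 8×1000 + 8×100 + 8×10 + 4 = 8884 (decimal)
Convert 8884 (decimal) → 8884 = 2×4096 + 1×512 + 2×64 + 6×8 + 4 → 0o21264 (octal)
0o21264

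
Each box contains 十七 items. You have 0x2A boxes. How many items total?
Convert 十七 (Chinese numeral) → 1×10 + 7 = 17 (decimal)
Convert 0x2A (hexadecimal) → 2×16 + 10 = 42 (decimal)
Compute 17 × 42 = 714
714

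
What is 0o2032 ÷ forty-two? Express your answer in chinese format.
Convert 0o2032 (octal) → 2×512 + 3×8 + 2 = 1050 (decimal)
Convert forty-two (English words) → 42 (decimal)
Compute 1050 ÷ 42 = 25
Convert 25 (decimal) → 25 = 2×10 + 5 → 二十五 (Chinese numeral)
二十五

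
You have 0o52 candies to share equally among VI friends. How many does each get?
Convert 0o52 (octal) → 5×8 + 2 = 42 (decimal)
Convert VI (Roman numeral) → 5 + 1 = 6 (decimal)
Compute 42 ÷ 6 = 7
7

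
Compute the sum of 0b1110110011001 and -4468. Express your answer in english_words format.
Convert 0b1110110011001 (binary) → 4096 + 2048 + 1024 + 256 + 128 + 16 + 8 + 1 = 7577 (decimal)
Compute 7577 + -4468 = 3109
Convert 3109 (decimal) → 3109 = 3×1000 + 1×100 + 9 → three thousand one hundred nine (English words)
three thousand one hundred nine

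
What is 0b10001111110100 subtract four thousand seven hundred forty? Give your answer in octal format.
Convert 0b10001111110100 (binary) → 8192 + 512 + 256 + 128 + 64 + 32 + 16 + 4 = 9204 (decimal)
Convert four thousand seven hundred forty (English words) → 4×1000 + 7×100 + 40 = 4740 (decimal)
Compute 9204 - 4740 = 4464
Convert 4464 (decimal) → 4464 = 1×4096 + 5×64 + 6×8 → 0o10560 (octal)
0o10560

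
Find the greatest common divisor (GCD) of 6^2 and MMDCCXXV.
Convert 6^2 (power) → 36 (decimal)
Convert MMDCCXXV (Roman numeral) → 1000 + 1000 + 500 + 100 + 100 + 10 + 10 + 5 = 2725 (decimal)
Compute gcd(36, 2725) = 1
1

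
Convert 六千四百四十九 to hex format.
Convert 六千四百四十九 (Chinese numeral) → 6×1000 + 4×100 + 4×10 + 9 = 6449 (decimal)
Convert 6449 (decimal) → 6449 = 1×4096 + 9×256 + 3×16 + 1 → 0x1931 (hexadecimal)
0x1931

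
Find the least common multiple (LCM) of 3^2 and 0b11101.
Convert 3^2 (power) → 9 (decimal)
Convert 0b11101 (binary) → 16 + 8 + 4 + 1 = 29 (decimal)
Compute lcm(9, 29) = 261
261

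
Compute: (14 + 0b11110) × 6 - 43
Convert 0b11110 (binary) → 16 + 8 + 4 + 2 = 30 (decimal)
Expression in decimal: (14 + 30) × 6 - 43
Parentheses first: 14 + 30 = 44
Multiply: 44 × 6 = 264
Subtract: 264 - 43 = 221
221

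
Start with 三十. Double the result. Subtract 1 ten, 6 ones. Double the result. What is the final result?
Convert 三十 (Chinese numeral) → 3×10 = 30 (decimal)
Start: 30
30 × 2 = 60
Convert 1 ten, 6 ones (place-value notation) → 1×10 + 6 = 16 (decimal)
60 - 16 = 44
44 × 2 = 88
88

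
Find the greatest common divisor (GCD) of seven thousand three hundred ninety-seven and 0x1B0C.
Convert seven thousand three hundred ninety-seven (English words) → 7×1000 + 3×100 + 97 = 7397 (decimal)
Convert 0x1B0C (hexadecimal) → 1×4096 + 11×256 + 12 = 6924 (decimal)
Compute gcd(7397, 6924) = 1
1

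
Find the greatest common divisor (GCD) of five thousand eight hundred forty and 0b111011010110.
Convert five thousand eight hundred forty (English words) → 5×1000 + 8×100 + 40 = 5840 (decimal)
Convert 0b111011010110 (binary) → 2048 + 1024 + 512 + 128 + 64 + 16 + 4 + 2 = 3798 (decimal)
Compute gcd(5840, 3798) = 2
2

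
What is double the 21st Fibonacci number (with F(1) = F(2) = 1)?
The 21st Fibonacci number (with F(1) = F(2) = 1) = 10946
Compute 10946 × 2 = 21892
21892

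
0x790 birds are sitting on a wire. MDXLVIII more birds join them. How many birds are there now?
Convert 0x790 (hexadecimal) → 7×256 + 9×16 = 1936 (decimal)
Convert MDXLVIII (Roman numeral) → 1000 + 500 + 40 + 5 + 1 + 1 + 1 = 1548 (decimal)
Compute 1936 + 1548 = 3484
3484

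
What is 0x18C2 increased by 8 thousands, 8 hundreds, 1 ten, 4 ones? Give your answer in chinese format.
Convert 0x18C2 (hexadecimal) → 1×4096 + 8×256 + 12×16 + 2 = 6338 (decimal)
Convert 8 thousands, 8 hundreds, 1 ten, 4 ones (place-value notation) → 8×1000 + 8×100 + 1×10 + 4 = 8814 (decimal)
Compute 6338 + 8814 = 15152
Convert 15152 (decimal) → 15152 = 1×10000 + 5×1000 + 1×100 + 5×10 + 2 → 一万五千一百五十二 (Chinese numeral)
一万五千一百五十二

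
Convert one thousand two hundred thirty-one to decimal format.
Convert one thousand two hundred thirty-one (English words) → 1×1000 + 2×100 + 31 = 1231 (decimal)
1231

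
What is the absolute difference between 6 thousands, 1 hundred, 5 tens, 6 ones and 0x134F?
Convert 6 thousands, 1 hundred, 5 tens, 6 ones (place-value notation) → 6×1000 + 1×100 + 5×10 + 6 = 6156 (decimal)
Convert 0x134F (hexadecimal) → 1×4096 + 3×256 + 4×16 + 15 = 4943 (decimal)
Compute |6156 - 4943| = 1213
1213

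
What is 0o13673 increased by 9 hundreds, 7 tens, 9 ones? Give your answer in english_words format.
Convert 0o13673 (octal) → 1×4096 + 3×512 + 6×64 + 7×8 + 3 = 6075 (decimal)
Convert 9 hundreds, 7 tens, 9 ones (place-value notation) → 9×100 + 7×10 + 9 = 979 (decimal)
Compute 6075 + 979 = 7054
Convert 7054 (decimal) → 7054 = 7×1000 + 54 → seven thousand fifty-four (English words)
seven thousand fifty-four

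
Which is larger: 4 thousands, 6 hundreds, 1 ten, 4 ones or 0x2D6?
Convert 4 thousands, 6 hundreds, 1 ten, 4 ones (place-value notation) → 4×1000 + 6×100 + 1×10 + 4 = 4614 (decimal)
Convert 0x2D6 (hexadecimal) → 2×256 + 13×16 + 6 = 726 (decimal)
Compare 4614 vs 726: larger = 4614
4614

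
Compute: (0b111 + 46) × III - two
Convert 0b111 (binary) → 4 + 2 + 1 = 7 (decimal)
Convert III (Roman numeral) → 1 + 1 + 1 = 3 (decimal)
Convert two (English words) → 2 (decimal)
Expression in decimal: (7 + 46) × 3 - 2
Parentheses first: 7 + 46 = 53
Multiply: 53 × 3 = 159
Subtract: 159 - 2 = 157
157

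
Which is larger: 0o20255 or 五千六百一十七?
Convert 0o20255 (octal) → 2×4096 + 2×64 + 5×8 + 5 = 8365 (decimal)
Convert 五千六百一十七 (Chinese numeral) → 5×1000 + 6×100 + 1×10 + 7 = 5617 (decimal)
Compare 8365 vs 5617: larger = 8365
8365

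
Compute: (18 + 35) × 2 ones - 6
Convert 2 ones (place-value notation) → 2 (decimal)
Expression in decimal: (18 + 35) × 2 - 6
Parentheses first: 18 + 35 = 53
Multiply: 53 × 2 = 106
Subtract: 106 - 6 = 100
100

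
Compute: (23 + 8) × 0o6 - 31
Convert 0o6 (octal) → 6 (decimal)
Expression in decimal: (23 + 8) × 6 - 31
Parentheses first: 23 + 8 = 31
Multiply: 31 × 6 = 186
Subtract: 186 - 31 = 155
155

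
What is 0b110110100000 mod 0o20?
Convert 0b110110100000 (binary) → 2048 + 1024 + 256 + 128 + 32 = 3488 (decimal)
Convert 0o20 (octal) → 2×8 = 16 (decimal)
Compute 3488 mod 16 = 0
0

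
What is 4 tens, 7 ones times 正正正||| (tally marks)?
Convert 4 tens, 7 ones (place-value notation) → 4×10 + 7 = 47 (decimal)
Convert 正正正||| (tally marks) → 5 + 5 + 5 + 3 = 18 (decimal)
Compute 47 × 18 = 846
846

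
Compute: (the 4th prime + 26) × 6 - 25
Convert the 4th prime (prime index) → 7 (decimal)
Expression in decimal: (7 + 26) × 6 - 25
Parentheses first: 7 + 26 = 33
Multiply: 33 × 6 = 198
Subtract: 198 - 25 = 173
173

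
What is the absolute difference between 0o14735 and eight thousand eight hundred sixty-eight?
Convert 0o14735 (octal) → 1×4096 + 4×512 + 7×64 + 3×8 + 5 = 6621 (decimal)
Convert eight thousand eight hundred sixty-eight (English words) → 8×1000 + 8×100 + 68 = 8868 (decimal)
Compute |6621 - 8868| = 2247
2247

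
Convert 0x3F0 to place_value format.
Convert 0x3F0 (hexadecimal) → 3×256 + 15×16 = 1008 (decimal)
Convert 1008 (decimal) → 1008 = 1×1000 + 8 → 1 thousand, 8 ones (place-value notation)
1 thousand, 8 ones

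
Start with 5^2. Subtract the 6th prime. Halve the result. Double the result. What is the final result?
Convert 5^2 (power) → 25 (decimal)
Start: 25
Convert the 6th prime (prime index) → 13 (decimal)
25 - 13 = 12
12 ÷ 2 = 6
6 × 2 = 12
12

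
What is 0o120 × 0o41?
Convert 0o120 (octal) → 1×64 + 2×8 = 80 (decimal)
Convert 0o41 (octal) → 4×8 + 1 = 33 (decimal)
Compute 80 × 33 = 2640
2640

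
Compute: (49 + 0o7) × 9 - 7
Convert 0o7 (octal) → 7 (decimal)
Expression in decimal: (49 + 7) × 9 - 7
Parentheses first: 49 + 7 = 56
Multiply: 56 × 9 = 504
Subtract: 504 - 7 = 497
497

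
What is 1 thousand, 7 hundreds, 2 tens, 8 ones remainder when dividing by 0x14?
Convert 1 thousand, 7 hundreds, 2 tens, 8 ones (place-value notation) → 1×1000 + 7×100 + 2×10 + 8 = 1728 (decimal)
Convert 0x14 (hexadecimal) → 1×16 + 4 = 20 (decimal)
Compute 1728 mod 20 = 8
8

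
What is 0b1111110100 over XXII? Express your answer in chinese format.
Convert 0b1111110100 (binary) → 512 + 256 + 128 + 64 + 32 + 16 + 4 = 1012 (decimal)
Convert XXII (Roman numeral) → 10 + 10 + 1 + 1 = 22 (decimal)
Compute 1012 ÷ 22 = 46
Convert 46 (decimal) → 46 = 4×10 + 6 → 四十六 (Chinese numeral)
四十六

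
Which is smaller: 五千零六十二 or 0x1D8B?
Convert 五千零六十二 (Chinese numeral) → 5×1000 + 6×10 + 2 = 5062 (decimal)
Convert 0x1D8B (hexadecimal) → 1×4096 + 13×256 + 8×16 + 11 = 7563 (decimal)
Compare 5062 vs 7563: smaller = 5062
5062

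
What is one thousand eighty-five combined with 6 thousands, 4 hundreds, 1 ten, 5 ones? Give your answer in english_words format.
Convert one thousand eighty-five (English words) → 1×1000 + 85 = 1085 (decimal)
Convert 6 thousands, 4 hundreds, 1 ten, 5 ones (place-value notation) → 6×1000 + 4×100 + 1×10 + 5 = 6415 (decimal)
Compute 1085 + 6415 = 7500
Convert 7500 (decimal) → 7500 = 7×1000 + 5×100 → seven thousand five hundred (English words)
seven thousand five hundred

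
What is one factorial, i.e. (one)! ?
Convert one (English words) → 1 (decimal)
Compute 1! = 1
1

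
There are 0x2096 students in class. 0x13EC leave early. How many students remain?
Convert 0x2096 (hexadecimal) → 2×4096 + 9×16 + 6 = 8342 (decimal)
Convert 0x13EC (hexadecimal) → 1×4096 + 3×256 + 14×16 + 12 = 5100 (decimal)
Compute 8342 - 5100 = 3242
3242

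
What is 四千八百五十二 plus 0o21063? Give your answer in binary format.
Convert 四千八百五十二 (Chinese numeral) → 4×1000 + 8×100 + 5×10 + 2 = 4852 (decimal)
Convert 0o21063 (octal) → 2×4096 + 1×512 + 6×8 + 3 = 8755 (decimal)
Compute 4852 + 8755 = 13607
Convert 13607 (decimal) → 13607 = 8192 + 4096 + 1024 + 256 + 32 + 4 + 2 + 1 → 0b11010100100111 (binary)
0b11010100100111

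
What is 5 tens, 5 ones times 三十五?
Convert 5 tens, 5 ones (place-value notation) → 5×10 + 5 = 55 (decimal)
Convert 三十五 (Chinese numeral) → 3×10 + 5 = 35 (decimal)
Compute 55 × 35 = 1925
1925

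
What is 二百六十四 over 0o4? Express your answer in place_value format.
Convert 二百六十四 (Chinese numeral) → 2×100 + 6×10 + 4 = 264 (decimal)
Convert 0o4 (octal) → 4 (decimal)
Compute 264 ÷ 4 = 66
Convert 66 (decimal) → 66 = 6×10 + 6 → 6 tens, 6 ones (place-value notation)
6 tens, 6 ones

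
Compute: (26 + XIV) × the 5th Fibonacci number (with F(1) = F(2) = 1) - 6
Convert XIV (Roman numeral) → 10 + 4 = 14 (decimal)
Convert the 5th Fibonacci number (with F(1) = F(2) = 1) (Fibonacci index) → 1, 1, 2, 3, 5 → 5 (decimal)
Expression in decimal: (26 + 14) × 5 - 6
Parentheses first: 26 + 14 = 40
Multiply: 40 × 5 = 200
Subtract: 200 - 6 = 194
194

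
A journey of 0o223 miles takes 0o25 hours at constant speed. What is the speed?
Convert 0o223 (octal) → 2×64 + 2×8 + 3 = 147 (decimal)
Convert 0o25 (octal) → 2×8 + 5 = 21 (decimal)
Compute 147 ÷ 21 = 7
7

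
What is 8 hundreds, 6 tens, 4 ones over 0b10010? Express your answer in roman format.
Convert 8 hundreds, 6 tens, 4 ones (place-value notation) → 8×100 + 6×10 + 4 = 864 (decimal)
Convert 0b10010 (binary) → 16 + 2 = 18 (decimal)
Compute 864 ÷ 18 = 48
Convert 48 (decimal) → 48 = 40 + 5 + 1 + 1 + 1 → XLVIII (Roman numeral)
XLVIII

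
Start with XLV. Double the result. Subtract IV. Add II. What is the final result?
Convert XLV (Roman numeral) → 40 + 5 = 45 (decimal)
Start: 45
45 × 2 = 90
Convert IV (Roman numeral) → 4 (decimal)
90 - 4 = 86
Convert II (Roman numeral) → 1 + 1 = 2 (decimal)
86 + 2 = 88
88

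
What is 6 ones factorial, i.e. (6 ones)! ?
Convert 6 ones (place-value notation) → 6 (decimal)
Compute 6! = 720
720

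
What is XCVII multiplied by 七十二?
Convert XCVII (Roman numeral) → 90 + 5 + 1 + 1 = 97 (decimal)
Convert 七十二 (Chinese numeral) → 7×10 + 2 = 72 (decimal)
Compute 97 × 72 = 6984
6984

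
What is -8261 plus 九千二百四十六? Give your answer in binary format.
Convert 九千二百四十六 (Chinese numeral) → 9×1000 + 2×100 + 4×10 + 6 = 9246 (decimal)
Compute -8261 + 9246 = 985
Convert 985 (decimal) → 985 = 512 + 256 + 128 + 64 + 16 + 8 + 1 → 0b1111011001 (binary)
0b1111011001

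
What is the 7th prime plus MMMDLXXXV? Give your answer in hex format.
Convert the 7th prime (prime index) → 17 (decimal)
Convert MMMDLXXXV (Roman numeral) → 1000 + 1000 + 1000 + 500 + 50 + 10 + 10 + 10 + 5 = 3585 (decimal)
Compute 17 + 3585 = 3602
Convert 3602 (decimal) → 3602 = 14×256 + 1×16 + 2 → 0xE12 (hexadecimal)
0xE12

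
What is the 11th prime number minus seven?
The 11th prime number = 31
Convert seven (English words) → 7 (decimal)
Compute 31 - 7 = 24
24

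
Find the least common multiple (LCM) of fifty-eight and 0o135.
Convert fifty-eight (English words) → 58 (decimal)
Convert 0o135 (octal) → 1×64 + 3×8 + 5 = 93 (decimal)
Compute lcm(58, 93) = 5394
5394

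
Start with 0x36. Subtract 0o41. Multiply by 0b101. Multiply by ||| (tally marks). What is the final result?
Convert 0x36 (hexadecimal) → 3×16 + 6 = 54 (decimal)
Start: 54
Convert 0o41 (octal) → 4×8 + 1 = 33 (decimal)
54 - 33 = 21
Convert 0b101 (binary) → 4 + 1 = 5 (decimal)
21 × 5 = 105
Convert ||| (tally marks) → 3 (decimal)
105 × 3 = 315
315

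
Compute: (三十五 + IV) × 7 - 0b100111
Convert 三十五 (Chinese numeral) → 3×10 + 5 = 35 (decimal)
Convert IV (Roman numeral) → 4 (decimal)
Convert 0b100111 (binary) → 32 + 4 + 2 + 1 = 39 (decimal)
Expression in decimal: (35 + 4) × 7 - 39
Parentheses first: 35 + 4 = 39
Multiply: 39 × 7 = 273
Subtract: 273 - 39 = 234
234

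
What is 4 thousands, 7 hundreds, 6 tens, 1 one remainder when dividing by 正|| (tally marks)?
Convert 4 thousands, 7 hundreds, 6 tens, 1 one (place-value notation) → 4×1000 + 7×100 + 6×10 + 1 = 4761 (decimal)
Convert 正|| (tally marks) → 5 + 2 = 7 (decimal)
Compute 4761 mod 7 = 1
1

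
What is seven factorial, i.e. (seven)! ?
Convert seven (English words) → 7 (decimal)
Compute 7! = 5040
5040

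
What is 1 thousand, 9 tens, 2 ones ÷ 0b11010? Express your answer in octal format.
Convert 1 thousand, 9 tens, 2 ones (place-value notation) → 1×1000 + 9×10 + 2 = 1092 (decimal)
Convert 0b11010 (binary) → 16 + 8 + 2 = 26 (decimal)
Compute 1092 ÷ 26 = 42
Convert 42 (decimal) → 42 = 5×8 + 2 → 0o52 (octal)
0o52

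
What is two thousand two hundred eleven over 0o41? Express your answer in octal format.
Convert two thousand two hundred eleven (English words) → 2×1000 + 2×100 + 11 = 2211 (decimal)
Convert 0o41 (octal) → 4×8 + 1 = 33 (decimal)
Compute 2211 ÷ 33 = 67
Convert 67 (decimal) → 67 = 1×64 + 3 → 0o103 (octal)
0o103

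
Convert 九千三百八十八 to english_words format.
Convert 九千三百八十八 (Chinese numeral) → 9×1000 + 3×100 + 8×10 + 8 = 9388 (decimal)
Convert 9388 (decimal) → 9388 = 9×1000 + 3×100 + 88 → nine thousand three hundred eighty-eight (English words)
nine thousand three hundred eighty-eight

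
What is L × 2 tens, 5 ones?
Convert L (Roman numeral) → 50 (decimal)
Convert 2 tens, 5 ones (place-value notation) → 2×10 + 5 = 25 (decimal)
Compute 50 × 25 = 1250
1250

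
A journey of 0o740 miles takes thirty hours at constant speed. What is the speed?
Convert 0o740 (octal) → 7×64 + 4×8 = 480 (decimal)
Convert thirty (English words) → 30 (decimal)
Compute 480 ÷ 30 = 16
16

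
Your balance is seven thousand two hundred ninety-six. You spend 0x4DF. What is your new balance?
Convert seven thousand two hundred ninety-six (English words) → 7×1000 + 2×100 + 96 = 7296 (decimal)
Convert 0x4DF (hexadecimal) → 4×256 + 13×16 + 15 = 1247 (decimal)
Compute 7296 - 1247 = 6049
6049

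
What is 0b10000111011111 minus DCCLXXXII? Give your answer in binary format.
Convert 0b10000111011111 (binary) → 8192 + 256 + 128 + 64 + 16 + 8 + 4 + 2 + 1 = 8671 (decimal)
Convert DCCLXXXII (Roman numeral) → 500 + 100 + 100 + 50 + 10 + 10 + 10 + 1 + 1 = 782 (decimal)
Compute 8671 - 782 = 7889
Convert 7889 (decimal) → 7889 = 4096 + 2048 + 1024 + 512 + 128 + 64 + 16 + 1 → 0b1111011010001 (binary)
0b1111011010001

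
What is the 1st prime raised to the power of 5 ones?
Convert the 1st prime (prime index) → 2 (decimal)
Convert 5 ones (place-value notation) → 5 (decimal)
Compute 2 ^ 5 = 32
32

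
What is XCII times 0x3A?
Convert XCII (Roman numeral) → 90 + 1 + 1 = 92 (decimal)
Convert 0x3A (hexadecimal) → 3×16 + 10 = 58 (decimal)
Compute 92 × 58 = 5336
5336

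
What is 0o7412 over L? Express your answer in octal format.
Convert 0o7412 (octal) → 7×512 + 4×64 + 1×8 + 2 = 3850 (decimal)
Convert L (Roman numeral) → 50 (decimal)
Compute 3850 ÷ 50 = 77
Convert 77 (decimal) → 77 = 1×64 + 1×8 + 5 → 0o115 (octal)
0o115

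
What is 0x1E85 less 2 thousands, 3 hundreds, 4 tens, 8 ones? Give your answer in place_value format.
Convert 0x1E85 (hexadecimal) → 1×4096 + 14×256 + 8×16 + 5 = 7813 (decimal)
Convert 2 thousands, 3 hundreds, 4 tens, 8 ones (place-value notation) → 2×1000 + 3×100 + 4×10 + 8 = 2348 (decimal)
Compute 7813 - 2348 = 5465
Convert 5465 (decimal) → 5465 = 5×1000 + 4×100 + 6×10 + 5 → 5 thousands, 4 hundreds, 6 tens, 5 ones (place-value notation)
5 thousands, 4 hundreds, 6 tens, 5 ones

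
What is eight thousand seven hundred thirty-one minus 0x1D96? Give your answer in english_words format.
Convert eight thousand seven hundred thirty-one (English words) → 8×1000 + 7×100 + 31 = 8731 (decimal)
Convert 0x1D96 (hexadecimal) → 1×4096 + 13×256 + 9×16 + 6 = 7574 (decimal)
Compute 8731 - 7574 = 1157
Convert 1157 (decimal) → 1157 = 1×1000 + 1×100 + 57 → one thousand one hundred fifty-seven (English words)
one thousand one hundred fifty-seven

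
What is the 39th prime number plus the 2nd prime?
The 39th prime number = 167
Convert the 2nd prime (prime index) → 3 (decimal)
Compute 167 + 3 = 170
170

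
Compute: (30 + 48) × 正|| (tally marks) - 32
Convert 正|| (tally marks) → 5 + 2 = 7 (decimal)
Expression in decimal: (30 + 48) × 7 - 32
Parentheses first: 30 + 48 = 78
Multiply: 78 × 7 = 546
Subtract: 546 - 32 = 514
514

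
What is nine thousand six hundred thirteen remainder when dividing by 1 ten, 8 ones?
Convert nine thousand six hundred thirteen (English words) → 9×1000 + 6×100 + 13 = 9613 (decimal)
Convert 1 ten, 8 ones (place-value notation) → 1×10 + 8 = 18 (decimal)
Compute 9613 mod 18 = 1
1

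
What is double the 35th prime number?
The 35th prime number = 149
Compute 149 × 2 = 298
298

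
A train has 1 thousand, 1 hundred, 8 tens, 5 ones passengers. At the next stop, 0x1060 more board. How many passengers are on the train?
Convert 1 thousand, 1 hundred, 8 tens, 5 ones (place-value notation) → 1×1000 + 1×100 + 8×10 + 5 = 1185 (decimal)
Convert 0x1060 (hexadecimal) → 1×4096 + 6×16 = 4192 (decimal)
Compute 1185 + 4192 = 5377
5377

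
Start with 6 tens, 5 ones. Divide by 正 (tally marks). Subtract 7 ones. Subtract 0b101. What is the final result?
Convert 6 tens, 5 ones (place-value notation) → 6×10 + 5 = 65 (decimal)
Start: 65
Convert 正 (tally marks) → 5 (decimal)
65 ÷ 5 = 13
Convert 7 ones (place-value notation) → 7 (decimal)
13 - 7 = 6
Convert 0b101 (binary) → 4 + 1 = 5 (decimal)
6 - 5 = 1
1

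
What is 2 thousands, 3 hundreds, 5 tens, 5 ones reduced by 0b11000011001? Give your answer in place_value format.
Convert 2 thousands, 3 hundreds, 5 tens, 5 ones (place-value notation) → 2×1000 + 3×100 + 5×10 + 5 = 2355 (decimal)
Convert 0b11000011001 (binary) → 1024 + 512 + 16 + 8 + 1 = 1561 (decimal)
Compute 2355 - 1561 = 794
Convert 794 (decimal) → 794 = 7×100 + 9×10 + 4 → 7 hundreds, 9 tens, 4 ones (place-value notation)
7 hundreds, 9 tens, 4 ones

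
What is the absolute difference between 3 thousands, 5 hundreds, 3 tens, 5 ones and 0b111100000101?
Convert 3 thousands, 5 hundreds, 3 tens, 5 ones (place-value notation) → 3×1000 + 5×100 + 3×10 + 5 = 3535 (decimal)
Convert 0b111100000101 (binary) → 2048 + 1024 + 512 + 256 + 4 + 1 = 3845 (decimal)
Compute |3535 - 3845| = 310
310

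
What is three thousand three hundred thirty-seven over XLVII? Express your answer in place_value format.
Convert three thousand three hundred thirty-seven (English words) → 3×1000 + 3×100 + 37 = 3337 (decimal)
Convert XLVII (Roman numeral) → 40 + 5 + 1 + 1 = 47 (decimal)
Compute 3337 ÷ 47 = 71
Convert 71 (decimal) → 71 = 7×10 + 1 → 7 tens, 1 one (place-value notation)
7 tens, 1 one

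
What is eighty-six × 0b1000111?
Convert eighty-six (English words) → 86 (decimal)
Convert 0b1000111 (binary) → 64 + 4 + 2 + 1 = 71 (decimal)
Compute 86 × 71 = 6106
6106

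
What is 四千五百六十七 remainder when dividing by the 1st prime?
Convert 四千五百六十七 (Chinese numeral) → 4×1000 + 5×100 + 6×10 + 7 = 4567 (decimal)
Convert the 1st prime (prime index) → 2 (decimal)
Compute 4567 mod 2 = 1
1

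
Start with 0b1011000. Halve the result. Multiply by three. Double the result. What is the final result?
Convert 0b1011000 (binary) → 64 + 16 + 8 = 88 (decimal)
Start: 88
88 ÷ 2 = 44
Convert three (English words) → 3 (decimal)
44 × 3 = 132
132 × 2 = 264
264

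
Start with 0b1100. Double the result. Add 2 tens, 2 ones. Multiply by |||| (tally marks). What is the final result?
Convert 0b1100 (binary) → 8 + 4 = 12 (decimal)
Start: 12
12 × 2 = 24
Convert 2 tens, 2 ones (place-value notation) → 2×10 + 2 = 22 (decimal)
24 + 22 = 46
Convert |||| (tally marks) → 4 (decimal)
46 × 4 = 184
184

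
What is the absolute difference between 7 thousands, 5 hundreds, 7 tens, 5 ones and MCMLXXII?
Convert 7 thousands, 5 hundreds, 7 tens, 5 ones (place-value notation) → 7×1000 + 5×100 + 7×10 + 5 = 7575 (decimal)
Convert MCMLXXII (Roman numeral) → 1000 + 900 + 50 + 10 + 10 + 1 + 1 = 1972 (decimal)
Compute |7575 - 1972| = 5603
5603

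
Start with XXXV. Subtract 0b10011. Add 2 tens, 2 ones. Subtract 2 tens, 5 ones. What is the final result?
Convert XXXV (Roman numeral) → 10 + 10 + 10 + 5 = 35 (decimal)
Start: 35
Convert 0b10011 (binary) → 16 + 2 + 1 = 19 (decimal)
35 - 19 = 16
Convert 2 tens, 2 ones (place-value notation) → 2×10 + 2 = 22 (decimal)
16 + 22 = 38
Convert 2 tens, 5 ones (place-value notation) → 2×10 + 5 = 25 (decimal)
38 - 25 = 13
13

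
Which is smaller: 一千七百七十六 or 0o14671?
Convert 一千七百七十六 (Chinese numeral) → 1×1000 + 7×100 + 7×10 + 6 = 1776 (decimal)
Convert 0o14671 (octal) → 1×4096 + 4×512 + 6×64 + 7×8 + 1 = 6585 (decimal)
Compare 1776 vs 6585: smaller = 1776
1776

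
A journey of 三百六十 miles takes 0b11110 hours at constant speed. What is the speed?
Convert 三百六十 (Chinese numeral) → 3×100 + 6×10 = 360 (decimal)
Convert 0b11110 (binary) → 16 + 8 + 4 + 2 = 30 (decimal)
Compute 360 ÷ 30 = 12
12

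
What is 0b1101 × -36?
Convert 0b1101 (binary) → 8 + 4 + 1 = 13 (decimal)
Compute 13 × -36 = -468
-468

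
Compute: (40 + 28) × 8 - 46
Parentheses first: 40 + 28 = 68
Multiply: 68 × 8 = 544
Subtract: 544 - 46 = 498
498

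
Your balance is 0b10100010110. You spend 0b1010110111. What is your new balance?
Convert 0b10100010110 (binary) → 1024 + 256 + 16 + 4 + 2 = 1302 (decimal)
Convert 0b1010110111 (binary) → 512 + 128 + 32 + 16 + 4 + 2 + 1 = 695 (decimal)
Compute 1302 - 695 = 607
607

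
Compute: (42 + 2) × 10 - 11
Parentheses first: 42 + 2 = 44
Multiply: 44 × 10 = 440
Subtract: 440 - 11 = 429
429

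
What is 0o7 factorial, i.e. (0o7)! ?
Convert 0o7 (octal) → 7 (decimal)
Compute 7! = 5040
5040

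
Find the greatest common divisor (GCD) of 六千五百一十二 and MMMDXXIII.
Convert 六千五百一十二 (Chinese numeral) → 6×1000 + 5×100 + 1×10 + 2 = 6512 (decimal)
Convert MMMDXXIII (Roman numeral) → 1000 + 1000 + 1000 + 500 + 10 + 10 + 1 + 1 + 1 = 3523 (decimal)
Compute gcd(6512, 3523) = 1
1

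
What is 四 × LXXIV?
Convert 四 (Chinese numeral) → 4 (decimal)
Convert LXXIV (Roman numeral) → 50 + 10 + 10 + 4 = 74 (decimal)
Compute 4 × 74 = 296
296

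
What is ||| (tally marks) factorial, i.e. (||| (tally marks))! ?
Convert ||| (tally marks) → 3 (decimal)
Compute 3! = 6
6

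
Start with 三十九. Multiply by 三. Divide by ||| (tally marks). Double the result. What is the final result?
Convert 三十九 (Chinese numeral) → 3×10 + 9 = 39 (decimal)
Start: 39
Convert 三 (Chinese numeral) → 3 (decimal)
39 × 3 = 117
Convert ||| (tally marks) → 3 (decimal)
117 ÷ 3 = 39
39 × 2 = 78
78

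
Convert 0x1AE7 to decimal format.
Convert 0x1AE7 (hexadecimal) → 1×4096 + 10×256 + 14×16 + 7 = 6887 (decimal)
6887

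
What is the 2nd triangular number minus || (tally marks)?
The 2nd triangular number = 2×3/2 = 3
Convert || (tally marks) → 2 (decimal)
Compute 3 - 2 = 1
1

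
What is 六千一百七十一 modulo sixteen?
Convert 六千一百七十一 (Chinese numeral) → 6×1000 + 1×100 + 7×10 + 1 = 6171 (decimal)
Convert sixteen (English words) → 16 (decimal)
Compute 6171 mod 16 = 11
11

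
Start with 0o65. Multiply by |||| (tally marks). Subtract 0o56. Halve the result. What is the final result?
Convert 0o65 (octal) → 6×8 + 5 = 53 (decimal)
Start: 53
Convert |||| (tally marks) → 4 (decimal)
53 × 4 = 212
Convert 0o56 (octal) → 5×8 + 6 = 46 (decimal)
212 - 46 = 166
166 ÷ 2 = 83
83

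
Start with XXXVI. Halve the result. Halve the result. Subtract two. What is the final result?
Convert XXXVI (Roman numeral) → 10 + 10 + 10 + 5 + 1 = 36 (decimal)
Start: 36
36 ÷ 2 = 18
18 ÷ 2 = 9
Convert two (English words) → 2 (decimal)
9 - 2 = 7
7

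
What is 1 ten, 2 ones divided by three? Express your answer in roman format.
Convert 1 ten, 2 ones (place-value notation) → 1×10 + 2 = 12 (decimal)
Convert three (English words) → 3 (decimal)
Compute 12 ÷ 3 = 4
Convert 4 (decimal) → IV (Roman numeral)
IV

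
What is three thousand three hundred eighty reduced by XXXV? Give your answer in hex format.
Convert three thousand three hundred eighty (English words) → 3×1000 + 3×100 + 80 = 3380 (decimal)
Convert XXXV (Roman numeral) → 10 + 10 + 10 + 5 = 35 (decimal)
Compute 3380 - 35 = 3345
Convert 3345 (decimal) → 3345 = 13×256 + 1×16 + 1 → 0xD11 (hexadecimal)
0xD11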